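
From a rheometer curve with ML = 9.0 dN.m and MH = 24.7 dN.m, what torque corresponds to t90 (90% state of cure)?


M90 = ML + 0.9 * (MH - ML)
M90 = 9.0 + 0.9 * (24.7 - 9.0)
M90 = 9.0 + 0.9 * 15.7
M90 = 23.13 dN.m

23.13 dN.m


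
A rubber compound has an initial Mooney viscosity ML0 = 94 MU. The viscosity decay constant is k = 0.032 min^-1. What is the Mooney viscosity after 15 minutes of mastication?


ML = ML0 * exp(-k * t)
ML = 94 * exp(-0.032 * 15)
ML = 94 * 0.6188
ML = 58.17 MU

58.17 MU


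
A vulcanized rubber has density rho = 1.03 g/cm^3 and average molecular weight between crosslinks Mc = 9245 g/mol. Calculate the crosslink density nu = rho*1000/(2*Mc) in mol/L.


nu = rho * 1000 / (2 * Mc)
nu = 1.03 * 1000 / (2 * 9245)
nu = 1030.0 / 18490
nu = 0.0557 mol/L

0.0557 mol/L


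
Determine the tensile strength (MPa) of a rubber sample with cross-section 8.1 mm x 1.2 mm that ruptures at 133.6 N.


Area = width * thickness = 8.1 * 1.2 = 9.72 mm^2
TS = force / area = 133.6 / 9.72 = 13.74 MPa

13.74 MPa


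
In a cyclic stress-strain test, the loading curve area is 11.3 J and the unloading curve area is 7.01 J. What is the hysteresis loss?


Hysteresis loss = loading - unloading
= 11.3 - 7.01
= 4.29 J

4.29 J


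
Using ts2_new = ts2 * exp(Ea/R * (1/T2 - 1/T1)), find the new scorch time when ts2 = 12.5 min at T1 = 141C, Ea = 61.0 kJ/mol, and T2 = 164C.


Convert temperatures: T1 = 141 + 273.15 = 414.15 K, T2 = 164 + 273.15 = 437.15 K
ts2_new = 12.5 * exp(61000 / 8.314 * (1/437.15 - 1/414.15))
1/T2 - 1/T1 = -1.2704e-04
ts2_new = 4.92 min

4.92 min


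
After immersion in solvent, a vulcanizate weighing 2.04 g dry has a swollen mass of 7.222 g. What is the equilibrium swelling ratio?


Q = W_swollen / W_dry
Q = 7.222 / 2.04
Q = 3.54

Q = 3.54


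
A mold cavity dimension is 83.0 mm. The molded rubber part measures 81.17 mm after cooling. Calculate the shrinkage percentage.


Shrinkage = (mold - part) / mold * 100
= (83.0 - 81.17) / 83.0 * 100
= 1.83 / 83.0 * 100
= 2.2%

2.2%


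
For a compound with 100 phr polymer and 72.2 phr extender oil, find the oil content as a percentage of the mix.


Oil % = oil / (100 + oil) * 100
= 72.2 / (100 + 72.2) * 100
= 72.2 / 172.2 * 100
= 41.93%

41.93%


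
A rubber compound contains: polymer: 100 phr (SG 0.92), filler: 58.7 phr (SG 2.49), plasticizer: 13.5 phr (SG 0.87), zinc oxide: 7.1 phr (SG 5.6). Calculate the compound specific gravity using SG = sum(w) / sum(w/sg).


Sum of weights = 179.3
Volume contributions:
  polymer: 100/0.92 = 108.6957
  filler: 58.7/2.49 = 23.5743
  plasticizer: 13.5/0.87 = 15.5172
  zinc oxide: 7.1/5.6 = 1.2679
Sum of volumes = 149.0550
SG = 179.3 / 149.0550 = 1.203

SG = 1.203


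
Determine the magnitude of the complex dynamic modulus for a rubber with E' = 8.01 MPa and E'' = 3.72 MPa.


|E*| = sqrt(E'^2 + E''^2)
= sqrt(8.01^2 + 3.72^2)
= sqrt(64.1601 + 13.8384)
= 8.832 MPa

8.832 MPa


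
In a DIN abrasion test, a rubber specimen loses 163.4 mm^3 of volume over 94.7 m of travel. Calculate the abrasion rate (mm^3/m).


Rate = volume_loss / distance
= 163.4 / 94.7
= 1.725 mm^3/m

1.725 mm^3/m


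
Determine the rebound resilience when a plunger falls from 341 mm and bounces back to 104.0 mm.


Resilience = h_rebound / h_drop * 100
= 104.0 / 341 * 100
= 30.5%

30.5%


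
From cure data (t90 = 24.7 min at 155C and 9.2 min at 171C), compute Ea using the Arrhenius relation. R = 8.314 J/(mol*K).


T1 = 428.15 K, T2 = 444.15 K
1/T1 - 1/T2 = 8.4138e-05
ln(t1/t2) = ln(24.7/9.2) = 0.9876
Ea = 8.314 * 0.9876 / 8.4138e-05 = 97588.0473 J/mol
Ea = 97.59 kJ/mol

97.59 kJ/mol


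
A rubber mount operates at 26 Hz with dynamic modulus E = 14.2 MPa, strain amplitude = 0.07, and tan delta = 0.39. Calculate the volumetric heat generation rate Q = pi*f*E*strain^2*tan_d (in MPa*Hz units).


Q = pi * f * E * strain^2 * tan_d
= pi * 26 * 14.2 * 0.07^2 * 0.39
= pi * 26 * 14.2 * 0.0049 * 0.39
= 2.2165

Q = 2.2165


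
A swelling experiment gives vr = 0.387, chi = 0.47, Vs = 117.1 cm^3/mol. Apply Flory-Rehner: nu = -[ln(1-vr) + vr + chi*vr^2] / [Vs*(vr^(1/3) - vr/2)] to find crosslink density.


ln(1 - vr) = ln(1 - 0.387) = -0.4894
Numerator = -((-0.4894) + 0.387 + 0.47 * 0.387^2) = 0.0320
Denominator = 117.1 * (0.387^(1/3) - 0.387/2) = 62.6762
nu = 0.0320 / 62.6762 = 5.1054e-04 mol/cm^3

5.1054e-04 mol/cm^3


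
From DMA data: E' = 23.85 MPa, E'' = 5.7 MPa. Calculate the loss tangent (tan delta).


tan delta = E'' / E'
= 5.7 / 23.85
= 0.239

tan delta = 0.239


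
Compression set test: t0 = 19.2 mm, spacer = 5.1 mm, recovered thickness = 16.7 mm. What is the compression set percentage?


CS = (t0 - recovered) / (t0 - ts) * 100
= (19.2 - 16.7) / (19.2 - 5.1) * 100
= 2.5 / 14.1 * 100
= 17.7%

17.7%


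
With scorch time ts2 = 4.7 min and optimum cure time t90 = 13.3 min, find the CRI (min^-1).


CRI = 100 / (t90 - ts2)
= 100 / (13.3 - 4.7)
= 100 / 8.6
= 11.63 min^-1

11.63 min^-1


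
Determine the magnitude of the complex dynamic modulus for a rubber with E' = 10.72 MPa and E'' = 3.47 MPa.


|E*| = sqrt(E'^2 + E''^2)
= sqrt(10.72^2 + 3.47^2)
= sqrt(114.9184 + 12.0409)
= 11.268 MPa

11.268 MPa


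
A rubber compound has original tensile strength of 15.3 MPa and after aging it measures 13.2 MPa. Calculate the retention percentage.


Retention = aged / original * 100
= 13.2 / 15.3 * 100
= 86.3%

86.3%


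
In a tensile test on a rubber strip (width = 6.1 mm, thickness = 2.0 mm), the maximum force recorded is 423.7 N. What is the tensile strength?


Area = width * thickness = 6.1 * 2.0 = 12.2 mm^2
TS = force / area = 423.7 / 12.2 = 34.73 MPa

34.73 MPa


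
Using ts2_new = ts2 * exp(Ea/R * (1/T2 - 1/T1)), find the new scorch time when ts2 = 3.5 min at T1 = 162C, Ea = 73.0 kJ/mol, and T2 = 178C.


Convert temperatures: T1 = 162 + 273.15 = 435.15 K, T2 = 178 + 273.15 = 451.15 K
ts2_new = 3.5 * exp(73000 / 8.314 * (1/451.15 - 1/435.15))
1/T2 - 1/T1 = -8.1500e-05
ts2_new = 1.71 min

1.71 min


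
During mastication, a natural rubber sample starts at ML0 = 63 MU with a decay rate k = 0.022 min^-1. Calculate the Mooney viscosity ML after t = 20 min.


ML = ML0 * exp(-k * t)
ML = 63 * exp(-0.022 * 20)
ML = 63 * 0.6440
ML = 40.57 MU

40.57 MU


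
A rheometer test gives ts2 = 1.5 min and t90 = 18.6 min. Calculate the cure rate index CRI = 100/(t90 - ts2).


CRI = 100 / (t90 - ts2)
= 100 / (18.6 - 1.5)
= 100 / 17.1
= 5.85 min^-1

5.85 min^-1


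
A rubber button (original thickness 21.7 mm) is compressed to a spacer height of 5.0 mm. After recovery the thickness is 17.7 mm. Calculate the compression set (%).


CS = (t0 - recovered) / (t0 - ts) * 100
= (21.7 - 17.7) / (21.7 - 5.0) * 100
= 4.0 / 16.7 * 100
= 24.0%

24.0%


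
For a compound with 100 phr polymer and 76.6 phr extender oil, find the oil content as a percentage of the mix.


Oil % = oil / (100 + oil) * 100
= 76.6 / (100 + 76.6) * 100
= 76.6 / 176.6 * 100
= 43.37%

43.37%


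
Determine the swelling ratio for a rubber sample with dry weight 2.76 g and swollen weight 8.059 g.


Q = W_swollen / W_dry
Q = 8.059 / 2.76
Q = 2.92

Q = 2.92


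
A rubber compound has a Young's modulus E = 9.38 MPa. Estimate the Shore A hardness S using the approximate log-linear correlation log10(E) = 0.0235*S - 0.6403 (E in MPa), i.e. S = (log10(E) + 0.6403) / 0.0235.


log10(E) = 0.0235*S - 0.6403  =>  S = (log10(E) + 0.6403) / 0.0235
log10(9.38) = 0.972203
S = (0.972203 + 0.6403) / 0.0235 = 1.612503 / 0.0235
S = 68.6

Shore A = 68.6


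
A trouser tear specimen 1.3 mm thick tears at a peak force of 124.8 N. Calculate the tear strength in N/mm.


Tear strength = force / thickness
= 124.8 / 1.3
= 96.0 N/mm

96.0 N/mm


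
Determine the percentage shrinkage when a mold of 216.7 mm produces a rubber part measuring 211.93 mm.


Shrinkage = (mold - part) / mold * 100
= (216.7 - 211.93) / 216.7 * 100
= 4.77 / 216.7 * 100
= 2.2%

2.2%


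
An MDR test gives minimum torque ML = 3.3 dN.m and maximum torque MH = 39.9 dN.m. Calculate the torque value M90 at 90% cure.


M90 = ML + 0.9 * (MH - ML)
M90 = 3.3 + 0.9 * (39.9 - 3.3)
M90 = 3.3 + 0.9 * 36.6
M90 = 36.24 dN.m

36.24 dN.m


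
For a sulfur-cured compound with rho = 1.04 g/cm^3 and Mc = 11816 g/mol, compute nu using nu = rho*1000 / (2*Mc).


nu = rho * 1000 / (2 * Mc)
nu = 1.04 * 1000 / (2 * 11816)
nu = 1040.0 / 23632
nu = 0.0440 mol/L

0.0440 mol/L


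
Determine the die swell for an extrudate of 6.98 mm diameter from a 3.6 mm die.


Die swell ratio = D_extrudate / D_die
= 6.98 / 3.6
= 1.939

Die swell = 1.939


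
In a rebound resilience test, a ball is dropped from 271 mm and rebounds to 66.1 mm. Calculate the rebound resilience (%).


Resilience = h_rebound / h_drop * 100
= 66.1 / 271 * 100
= 24.4%

24.4%


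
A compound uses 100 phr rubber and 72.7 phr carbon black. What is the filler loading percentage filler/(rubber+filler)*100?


Filler % = filler / (rubber + filler) * 100
= 72.7 / (100 + 72.7) * 100
= 72.7 / 172.7 * 100
= 42.1%

42.1%


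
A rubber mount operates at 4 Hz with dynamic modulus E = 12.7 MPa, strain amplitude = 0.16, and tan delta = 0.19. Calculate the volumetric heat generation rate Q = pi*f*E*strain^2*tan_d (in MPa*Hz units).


Q = pi * f * E * strain^2 * tan_d
= pi * 4 * 12.7 * 0.16^2 * 0.19
= pi * 4 * 12.7 * 0.0256 * 0.19
= 0.7763

Q = 0.7763


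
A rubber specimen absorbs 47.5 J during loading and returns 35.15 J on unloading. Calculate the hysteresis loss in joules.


Hysteresis loss = loading - unloading
= 47.5 - 35.15
= 12.35 J

12.35 J


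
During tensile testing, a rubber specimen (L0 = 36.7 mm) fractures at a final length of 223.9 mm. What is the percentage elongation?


Elongation = (Lf - L0) / L0 * 100
= (223.9 - 36.7) / 36.7 * 100
= 187.2 / 36.7 * 100
= 510.1%

510.1%


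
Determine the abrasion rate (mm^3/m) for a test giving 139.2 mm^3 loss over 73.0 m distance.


Rate = volume_loss / distance
= 139.2 / 73.0
= 1.907 mm^3/m

1.907 mm^3/m


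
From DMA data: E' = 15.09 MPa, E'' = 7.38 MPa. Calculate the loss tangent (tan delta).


tan delta = E'' / E'
= 7.38 / 15.09
= 0.4891

tan delta = 0.4891


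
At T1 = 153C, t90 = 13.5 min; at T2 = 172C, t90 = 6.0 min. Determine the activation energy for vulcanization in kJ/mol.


T1 = 426.15 K, T2 = 445.15 K
1/T1 - 1/T2 = 1.0016e-04
ln(t1/t2) = ln(13.5/6.0) = 0.8109
Ea = 8.314 * 0.8109 / 1.0016e-04 = 67314.5230 J/mol
Ea = 67.31 kJ/mol

67.31 kJ/mol


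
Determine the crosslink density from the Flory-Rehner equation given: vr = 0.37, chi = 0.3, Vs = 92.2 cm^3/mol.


ln(1 - vr) = ln(1 - 0.37) = -0.4620
Numerator = -((-0.4620) + 0.37 + 0.3 * 0.37^2) = 0.0510
Denominator = 92.2 * (0.37^(1/3) - 0.37/2) = 49.1339
nu = 0.0510 / 49.1339 = 0.0010 mol/cm^3

0.0010 mol/cm^3


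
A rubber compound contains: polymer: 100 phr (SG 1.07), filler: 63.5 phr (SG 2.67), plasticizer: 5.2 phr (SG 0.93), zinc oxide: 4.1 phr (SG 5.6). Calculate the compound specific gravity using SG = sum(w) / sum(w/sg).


Sum of weights = 172.8
Volume contributions:
  polymer: 100/1.07 = 93.4579
  filler: 63.5/2.67 = 23.7828
  plasticizer: 5.2/0.93 = 5.5914
  zinc oxide: 4.1/5.6 = 0.7321
Sum of volumes = 123.5643
SG = 172.8 / 123.5643 = 1.398

SG = 1.398


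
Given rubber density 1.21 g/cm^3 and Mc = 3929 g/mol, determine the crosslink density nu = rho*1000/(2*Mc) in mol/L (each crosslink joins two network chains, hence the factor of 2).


nu = rho * 1000 / (2 * Mc)
nu = 1.21 * 1000 / (2 * 3929)
nu = 1210.0 / 7858
nu = 0.1540 mol/L

0.1540 mol/L


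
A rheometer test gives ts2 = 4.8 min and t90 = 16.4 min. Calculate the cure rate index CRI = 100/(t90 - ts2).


CRI = 100 / (t90 - ts2)
= 100 / (16.4 - 4.8)
= 100 / 11.6
= 8.62 min^-1

8.62 min^-1


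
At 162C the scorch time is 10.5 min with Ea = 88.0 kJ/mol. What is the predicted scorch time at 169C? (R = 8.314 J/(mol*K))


Convert temperatures: T1 = 162 + 273.15 = 435.15 K, T2 = 169 + 273.15 = 442.15 K
ts2_new = 10.5 * exp(88000 / 8.314 * (1/442.15 - 1/435.15))
1/T2 - 1/T1 = -3.6382e-05
ts2_new = 7.14 min

7.14 min


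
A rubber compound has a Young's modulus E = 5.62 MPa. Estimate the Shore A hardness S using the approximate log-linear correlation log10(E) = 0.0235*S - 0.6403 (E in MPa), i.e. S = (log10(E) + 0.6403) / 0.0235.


log10(E) = 0.0235*S - 0.6403  =>  S = (log10(E) + 0.6403) / 0.0235
log10(5.62) = 0.749736
S = (0.749736 + 0.6403) / 0.0235 = 1.390036 / 0.0235
S = 59.2

Shore A = 59.2


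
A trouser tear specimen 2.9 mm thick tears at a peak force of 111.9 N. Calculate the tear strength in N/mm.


Tear strength = force / thickness
= 111.9 / 2.9
= 38.59 N/mm

38.59 N/mm


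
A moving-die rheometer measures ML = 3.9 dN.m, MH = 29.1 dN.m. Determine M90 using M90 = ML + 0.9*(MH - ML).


M90 = ML + 0.9 * (MH - ML)
M90 = 3.9 + 0.9 * (29.1 - 3.9)
M90 = 3.9 + 0.9 * 25.2
M90 = 26.58 dN.m

26.58 dN.m


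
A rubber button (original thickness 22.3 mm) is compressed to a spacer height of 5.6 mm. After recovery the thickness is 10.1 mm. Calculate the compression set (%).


CS = (t0 - recovered) / (t0 - ts) * 100
= (22.3 - 10.1) / (22.3 - 5.6) * 100
= 12.2 / 16.7 * 100
= 73.1%

73.1%


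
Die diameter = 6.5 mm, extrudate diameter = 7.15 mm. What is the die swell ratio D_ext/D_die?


Die swell ratio = D_extrudate / D_die
= 7.15 / 6.5
= 1.1

Die swell = 1.1


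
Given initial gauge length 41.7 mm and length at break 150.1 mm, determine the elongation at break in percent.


Elongation = (Lf - L0) / L0 * 100
= (150.1 - 41.7) / 41.7 * 100
= 108.4 / 41.7 * 100
= 260.0%

260.0%


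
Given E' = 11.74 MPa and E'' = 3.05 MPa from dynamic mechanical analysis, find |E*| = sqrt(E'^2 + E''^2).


|E*| = sqrt(E'^2 + E''^2)
= sqrt(11.74^2 + 3.05^2)
= sqrt(137.8276 + 9.3025)
= 12.13 MPa

12.13 MPa


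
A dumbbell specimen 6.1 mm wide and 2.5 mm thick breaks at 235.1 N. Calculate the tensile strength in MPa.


Area = width * thickness = 6.1 * 2.5 = 15.25 mm^2
TS = force / area = 235.1 / 15.25 = 15.42 MPa

15.42 MPa


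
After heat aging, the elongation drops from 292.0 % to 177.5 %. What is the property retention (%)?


Retention = aged / original * 100
= 177.5 / 292.0 * 100
= 60.8%

60.8%


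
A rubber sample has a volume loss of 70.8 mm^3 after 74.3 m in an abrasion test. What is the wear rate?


Rate = volume_loss / distance
= 70.8 / 74.3
= 0.953 mm^3/m

0.953 mm^3/m


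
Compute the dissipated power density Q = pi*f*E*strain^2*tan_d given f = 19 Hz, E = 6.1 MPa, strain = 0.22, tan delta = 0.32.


Q = pi * f * E * strain^2 * tan_d
= pi * 19 * 6.1 * 0.22^2 * 0.32
= pi * 19 * 6.1 * 0.0484 * 0.32
= 5.6393

Q = 5.6393


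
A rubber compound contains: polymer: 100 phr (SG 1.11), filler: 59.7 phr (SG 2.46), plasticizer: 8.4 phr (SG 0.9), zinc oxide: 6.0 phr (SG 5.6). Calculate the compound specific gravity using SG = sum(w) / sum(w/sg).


Sum of weights = 174.1
Volume contributions:
  polymer: 100/1.11 = 90.0901
  filler: 59.7/2.46 = 24.2683
  plasticizer: 8.4/0.9 = 9.3333
  zinc oxide: 6.0/5.6 = 1.0714
Sum of volumes = 124.7631
SG = 174.1 / 124.7631 = 1.395

SG = 1.395


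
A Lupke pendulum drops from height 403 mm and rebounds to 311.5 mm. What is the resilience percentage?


Resilience = h_rebound / h_drop * 100
= 311.5 / 403 * 100
= 77.3%

77.3%


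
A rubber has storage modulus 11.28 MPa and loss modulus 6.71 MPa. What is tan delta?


tan delta = E'' / E'
= 6.71 / 11.28
= 0.5949

tan delta = 0.5949


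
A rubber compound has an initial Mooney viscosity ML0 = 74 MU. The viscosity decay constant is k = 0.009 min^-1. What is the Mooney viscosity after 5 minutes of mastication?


ML = ML0 * exp(-k * t)
ML = 74 * exp(-0.009 * 5)
ML = 74 * 0.9560
ML = 70.74 MU

70.74 MU


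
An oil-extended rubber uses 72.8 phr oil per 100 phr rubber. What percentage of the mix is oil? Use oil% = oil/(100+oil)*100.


Oil % = oil / (100 + oil) * 100
= 72.8 / (100 + 72.8) * 100
= 72.8 / 172.8 * 100
= 42.13%

42.13%


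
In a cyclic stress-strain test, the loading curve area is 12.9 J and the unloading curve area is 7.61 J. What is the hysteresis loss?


Hysteresis loss = loading - unloading
= 12.9 - 7.61
= 5.29 J

5.29 J


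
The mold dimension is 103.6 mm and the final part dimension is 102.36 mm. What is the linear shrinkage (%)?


Shrinkage = (mold - part) / mold * 100
= (103.6 - 102.36) / 103.6 * 100
= 1.24 / 103.6 * 100
= 1.2%

1.2%


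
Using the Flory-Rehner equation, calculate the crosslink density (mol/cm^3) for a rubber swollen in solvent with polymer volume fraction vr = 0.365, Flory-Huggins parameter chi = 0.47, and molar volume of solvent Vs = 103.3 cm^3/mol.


ln(1 - vr) = ln(1 - 0.365) = -0.4541
Numerator = -((-0.4541) + 0.365 + 0.47 * 0.365^2) = 0.0265
Denominator = 103.3 * (0.365^(1/3) - 0.365/2) = 54.9718
nu = 0.0265 / 54.9718 = 4.8233e-04 mol/cm^3

4.8233e-04 mol/cm^3


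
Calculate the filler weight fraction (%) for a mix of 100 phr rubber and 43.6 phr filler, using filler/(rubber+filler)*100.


Filler % = filler / (rubber + filler) * 100
= 43.6 / (100 + 43.6) * 100
= 43.6 / 143.6 * 100
= 30.36%

30.36%


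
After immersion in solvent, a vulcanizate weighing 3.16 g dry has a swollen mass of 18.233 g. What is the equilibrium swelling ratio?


Q = W_swollen / W_dry
Q = 18.233 / 3.16
Q = 5.77

Q = 5.77


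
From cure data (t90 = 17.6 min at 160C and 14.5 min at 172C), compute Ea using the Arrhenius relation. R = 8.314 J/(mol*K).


T1 = 433.15 K, T2 = 445.15 K
1/T1 - 1/T2 = 6.2235e-05
ln(t1/t2) = ln(17.6/14.5) = 0.1938
Ea = 8.314 * 0.1938 / 6.2235e-05 = 25883.0677 J/mol
Ea = 25.88 kJ/mol

25.88 kJ/mol


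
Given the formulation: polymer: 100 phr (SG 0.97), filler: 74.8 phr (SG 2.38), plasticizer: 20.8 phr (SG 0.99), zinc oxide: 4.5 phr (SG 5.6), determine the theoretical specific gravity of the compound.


Sum of weights = 200.1
Volume contributions:
  polymer: 100/0.97 = 103.0928
  filler: 74.8/2.38 = 31.4286
  plasticizer: 20.8/0.99 = 21.0101
  zinc oxide: 4.5/5.6 = 0.8036
Sum of volumes = 156.3350
SG = 200.1 / 156.3350 = 1.28

SG = 1.28


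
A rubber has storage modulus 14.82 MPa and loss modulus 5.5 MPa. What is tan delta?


tan delta = E'' / E'
= 5.5 / 14.82
= 0.3711

tan delta = 0.3711


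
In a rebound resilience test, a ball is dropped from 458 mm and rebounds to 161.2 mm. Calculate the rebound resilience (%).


Resilience = h_rebound / h_drop * 100
= 161.2 / 458 * 100
= 35.2%

35.2%


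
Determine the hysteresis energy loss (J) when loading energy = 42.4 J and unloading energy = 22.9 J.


Hysteresis loss = loading - unloading
= 42.4 - 22.9
= 19.5 J

19.5 J


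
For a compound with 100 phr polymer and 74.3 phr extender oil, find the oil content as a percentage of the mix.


Oil % = oil / (100 + oil) * 100
= 74.3 / (100 + 74.3) * 100
= 74.3 / 174.3 * 100
= 42.63%

42.63%


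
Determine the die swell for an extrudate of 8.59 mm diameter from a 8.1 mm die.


Die swell ratio = D_extrudate / D_die
= 8.59 / 8.1
= 1.06

Die swell = 1.06


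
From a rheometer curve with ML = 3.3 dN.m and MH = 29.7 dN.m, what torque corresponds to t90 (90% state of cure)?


M90 = ML + 0.9 * (MH - ML)
M90 = 3.3 + 0.9 * (29.7 - 3.3)
M90 = 3.3 + 0.9 * 26.4
M90 = 27.06 dN.m

27.06 dN.m


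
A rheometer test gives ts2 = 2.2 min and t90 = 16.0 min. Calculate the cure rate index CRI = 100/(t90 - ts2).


CRI = 100 / (t90 - ts2)
= 100 / (16.0 - 2.2)
= 100 / 13.8
= 7.25 min^-1

7.25 min^-1


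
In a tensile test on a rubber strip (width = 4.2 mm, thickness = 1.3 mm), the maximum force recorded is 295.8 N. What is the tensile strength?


Area = width * thickness = 4.2 * 1.3 = 5.46 mm^2
TS = force / area = 295.8 / 5.46 = 54.18 MPa

54.18 MPa


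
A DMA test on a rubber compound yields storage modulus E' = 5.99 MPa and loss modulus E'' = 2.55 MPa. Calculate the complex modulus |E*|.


|E*| = sqrt(E'^2 + E''^2)
= sqrt(5.99^2 + 2.55^2)
= sqrt(35.8801 + 6.5025)
= 6.51 MPa

6.51 MPa


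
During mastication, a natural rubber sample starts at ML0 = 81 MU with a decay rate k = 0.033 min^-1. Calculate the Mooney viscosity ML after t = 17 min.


ML = ML0 * exp(-k * t)
ML = 81 * exp(-0.033 * 17)
ML = 81 * 0.5706
ML = 46.22 MU

46.22 MU


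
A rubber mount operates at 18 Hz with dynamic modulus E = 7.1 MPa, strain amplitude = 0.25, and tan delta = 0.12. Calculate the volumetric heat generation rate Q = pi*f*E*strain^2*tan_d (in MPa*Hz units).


Q = pi * f * E * strain^2 * tan_d
= pi * 18 * 7.1 * 0.25^2 * 0.12
= pi * 18 * 7.1 * 0.0625 * 0.12
= 3.0112

Q = 3.0112


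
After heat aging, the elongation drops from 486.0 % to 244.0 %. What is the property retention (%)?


Retention = aged / original * 100
= 244.0 / 486.0 * 100
= 50.2%

50.2%


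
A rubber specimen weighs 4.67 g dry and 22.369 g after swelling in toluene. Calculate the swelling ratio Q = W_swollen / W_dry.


Q = W_swollen / W_dry
Q = 22.369 / 4.67
Q = 4.79

Q = 4.79


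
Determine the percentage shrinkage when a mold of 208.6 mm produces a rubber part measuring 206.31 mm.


Shrinkage = (mold - part) / mold * 100
= (208.6 - 206.31) / 208.6 * 100
= 2.29 / 208.6 * 100
= 1.1%

1.1%


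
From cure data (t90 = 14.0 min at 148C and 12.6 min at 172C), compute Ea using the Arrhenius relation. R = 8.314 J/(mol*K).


T1 = 421.15 K, T2 = 445.15 K
1/T1 - 1/T2 = 1.2802e-04
ln(t1/t2) = ln(14.0/12.6) = 0.1054
Ea = 8.314 * 0.1054 / 1.2802e-04 = 6842.5794 J/mol
Ea = 6.84 kJ/mol

6.84 kJ/mol


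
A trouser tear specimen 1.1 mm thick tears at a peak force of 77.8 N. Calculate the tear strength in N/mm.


Tear strength = force / thickness
= 77.8 / 1.1
= 70.73 N/mm

70.73 N/mm


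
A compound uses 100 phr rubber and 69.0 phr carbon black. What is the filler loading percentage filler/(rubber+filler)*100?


Filler % = filler / (rubber + filler) * 100
= 69.0 / (100 + 69.0) * 100
= 69.0 / 169.0 * 100
= 40.83%

40.83%


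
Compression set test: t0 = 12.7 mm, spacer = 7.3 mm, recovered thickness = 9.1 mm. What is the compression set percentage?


CS = (t0 - recovered) / (t0 - ts) * 100
= (12.7 - 9.1) / (12.7 - 7.3) * 100
= 3.6 / 5.4 * 100
= 66.7%

66.7%


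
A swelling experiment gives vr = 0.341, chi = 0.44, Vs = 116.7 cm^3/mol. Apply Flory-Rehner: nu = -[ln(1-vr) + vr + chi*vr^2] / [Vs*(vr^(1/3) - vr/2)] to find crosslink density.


ln(1 - vr) = ln(1 - 0.341) = -0.4170
Numerator = -((-0.4170) + 0.341 + 0.44 * 0.341^2) = 0.0249
Denominator = 116.7 * (0.341^(1/3) - 0.341/2) = 61.6336
nu = 0.0249 / 61.6336 = 4.0348e-04 mol/cm^3

4.0348e-04 mol/cm^3


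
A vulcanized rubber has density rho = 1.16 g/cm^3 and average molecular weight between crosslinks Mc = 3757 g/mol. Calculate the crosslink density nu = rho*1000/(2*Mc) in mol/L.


nu = rho * 1000 / (2 * Mc)
nu = 1.16 * 1000 / (2 * 3757)
nu = 1160.0 / 7514
nu = 0.1544 mol/L

0.1544 mol/L


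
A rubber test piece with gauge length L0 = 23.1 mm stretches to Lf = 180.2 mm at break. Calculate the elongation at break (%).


Elongation = (Lf - L0) / L0 * 100
= (180.2 - 23.1) / 23.1 * 100
= 157.1 / 23.1 * 100
= 680.1%

680.1%


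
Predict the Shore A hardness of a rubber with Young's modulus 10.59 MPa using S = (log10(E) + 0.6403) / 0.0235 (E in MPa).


log10(E) = 0.0235*S - 0.6403  =>  S = (log10(E) + 0.6403) / 0.0235
log10(10.59) = 1.024896
S = (1.024896 + 0.6403) / 0.0235 = 1.665196 / 0.0235
S = 70.9

Shore A = 70.9


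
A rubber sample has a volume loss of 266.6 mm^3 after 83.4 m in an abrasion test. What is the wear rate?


Rate = volume_loss / distance
= 266.6 / 83.4
= 3.197 mm^3/m

3.197 mm^3/m


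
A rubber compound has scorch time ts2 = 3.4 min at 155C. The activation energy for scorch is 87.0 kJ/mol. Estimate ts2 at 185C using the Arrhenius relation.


Convert temperatures: T1 = 155 + 273.15 = 428.15 K, T2 = 185 + 273.15 = 458.15 K
ts2_new = 3.4 * exp(87000 / 8.314 * (1/458.15 - 1/428.15))
1/T2 - 1/T1 = -1.5294e-04
ts2_new = 0.69 min

0.69 min


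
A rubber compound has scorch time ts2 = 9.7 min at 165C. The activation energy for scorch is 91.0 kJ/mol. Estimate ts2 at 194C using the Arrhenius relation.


Convert temperatures: T1 = 165 + 273.15 = 438.15 K, T2 = 194 + 273.15 = 467.15 K
ts2_new = 9.7 * exp(91000 / 8.314 * (1/467.15 - 1/438.15))
1/T2 - 1/T1 = -1.4168e-04
ts2_new = 2.06 min

2.06 min


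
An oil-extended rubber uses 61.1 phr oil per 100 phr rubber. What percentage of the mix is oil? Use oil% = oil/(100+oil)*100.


Oil % = oil / (100 + oil) * 100
= 61.1 / (100 + 61.1) * 100
= 61.1 / 161.1 * 100
= 37.93%

37.93%


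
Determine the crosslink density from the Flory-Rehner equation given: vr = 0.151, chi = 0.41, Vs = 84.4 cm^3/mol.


ln(1 - vr) = ln(1 - 0.151) = -0.1637
Numerator = -((-0.1637) + 0.151 + 0.41 * 0.151^2) = 0.0033
Denominator = 84.4 * (0.151^(1/3) - 0.151/2) = 38.5714
nu = 0.0033 / 38.5714 = 8.6792e-05 mol/cm^3

8.6792e-05 mol/cm^3


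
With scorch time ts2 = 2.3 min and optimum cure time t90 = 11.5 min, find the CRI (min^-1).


CRI = 100 / (t90 - ts2)
= 100 / (11.5 - 2.3)
= 100 / 9.2
= 10.87 min^-1

10.87 min^-1


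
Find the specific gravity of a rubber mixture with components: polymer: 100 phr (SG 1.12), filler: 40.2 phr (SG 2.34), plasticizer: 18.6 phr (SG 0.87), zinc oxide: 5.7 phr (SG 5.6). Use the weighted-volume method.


Sum of weights = 164.5
Volume contributions:
  polymer: 100/1.12 = 89.2857
  filler: 40.2/2.34 = 17.1795
  plasticizer: 18.6/0.87 = 21.3793
  zinc oxide: 5.7/5.6 = 1.0179
Sum of volumes = 128.8624
SG = 164.5 / 128.8624 = 1.277

SG = 1.277


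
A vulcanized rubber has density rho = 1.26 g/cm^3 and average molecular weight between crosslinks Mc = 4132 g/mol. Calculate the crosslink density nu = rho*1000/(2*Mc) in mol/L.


nu = rho * 1000 / (2 * Mc)
nu = 1.26 * 1000 / (2 * 4132)
nu = 1260.0 / 8264
nu = 0.1525 mol/L

0.1525 mol/L


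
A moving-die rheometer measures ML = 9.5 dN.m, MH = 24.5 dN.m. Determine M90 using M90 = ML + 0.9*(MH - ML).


M90 = ML + 0.9 * (MH - ML)
M90 = 9.5 + 0.9 * (24.5 - 9.5)
M90 = 9.5 + 0.9 * 15.0
M90 = 23.0 dN.m

23.0 dN.m


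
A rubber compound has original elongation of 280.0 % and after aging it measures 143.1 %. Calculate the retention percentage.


Retention = aged / original * 100
= 143.1 / 280.0 * 100
= 51.1%

51.1%


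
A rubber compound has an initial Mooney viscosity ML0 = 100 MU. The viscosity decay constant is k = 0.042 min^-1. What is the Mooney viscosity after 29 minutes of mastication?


ML = ML0 * exp(-k * t)
ML = 100 * exp(-0.042 * 29)
ML = 100 * 0.2958
ML = 29.58 MU

29.58 MU


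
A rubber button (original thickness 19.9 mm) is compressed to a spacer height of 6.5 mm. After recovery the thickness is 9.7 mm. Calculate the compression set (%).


CS = (t0 - recovered) / (t0 - ts) * 100
= (19.9 - 9.7) / (19.9 - 6.5) * 100
= 10.2 / 13.4 * 100
= 76.1%

76.1%


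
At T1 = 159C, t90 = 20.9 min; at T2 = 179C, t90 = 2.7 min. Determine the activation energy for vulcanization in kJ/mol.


T1 = 432.15 K, T2 = 452.15 K
1/T1 - 1/T2 = 1.0236e-04
ln(t1/t2) = ln(20.9/2.7) = 2.0465
Ea = 8.314 * 2.0465 / 1.0236e-04 = 166229.5661 J/mol
Ea = 166.23 kJ/mol

166.23 kJ/mol


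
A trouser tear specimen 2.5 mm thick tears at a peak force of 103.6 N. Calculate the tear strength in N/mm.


Tear strength = force / thickness
= 103.6 / 2.5
= 41.44 N/mm

41.44 N/mm


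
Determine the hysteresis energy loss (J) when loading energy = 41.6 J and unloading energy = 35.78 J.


Hysteresis loss = loading - unloading
= 41.6 - 35.78
= 5.82 J

5.82 J


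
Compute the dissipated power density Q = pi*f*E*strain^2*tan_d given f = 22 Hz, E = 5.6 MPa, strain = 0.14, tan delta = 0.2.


Q = pi * f * E * strain^2 * tan_d
= pi * 22 * 5.6 * 0.14^2 * 0.2
= pi * 22 * 5.6 * 0.0196 * 0.2
= 1.5172

Q = 1.5172


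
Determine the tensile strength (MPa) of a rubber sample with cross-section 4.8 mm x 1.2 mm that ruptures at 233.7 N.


Area = width * thickness = 4.8 * 1.2 = 5.76 mm^2
TS = force / area = 233.7 / 5.76 = 40.57 MPa

40.57 MPa


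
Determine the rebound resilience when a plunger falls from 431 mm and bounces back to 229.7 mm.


Resilience = h_rebound / h_drop * 100
= 229.7 / 431 * 100
= 53.3%

53.3%


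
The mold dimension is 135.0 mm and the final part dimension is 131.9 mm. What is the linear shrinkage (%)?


Shrinkage = (mold - part) / mold * 100
= (135.0 - 131.9) / 135.0 * 100
= 3.1 / 135.0 * 100
= 2.3%

2.3%


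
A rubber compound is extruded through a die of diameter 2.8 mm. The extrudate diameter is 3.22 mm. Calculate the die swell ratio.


Die swell ratio = D_extrudate / D_die
= 3.22 / 2.8
= 1.15

Die swell = 1.15


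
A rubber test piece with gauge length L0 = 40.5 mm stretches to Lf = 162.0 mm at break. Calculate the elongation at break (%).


Elongation = (Lf - L0) / L0 * 100
= (162.0 - 40.5) / 40.5 * 100
= 121.5 / 40.5 * 100
= 300.0%

300.0%


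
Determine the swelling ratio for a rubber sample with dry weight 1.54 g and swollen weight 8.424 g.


Q = W_swollen / W_dry
Q = 8.424 / 1.54
Q = 5.47

Q = 5.47


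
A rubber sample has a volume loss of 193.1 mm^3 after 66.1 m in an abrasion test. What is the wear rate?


Rate = volume_loss / distance
= 193.1 / 66.1
= 2.921 mm^3/m

2.921 mm^3/m


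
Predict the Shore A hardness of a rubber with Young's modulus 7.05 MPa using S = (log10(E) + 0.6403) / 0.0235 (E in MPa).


log10(E) = 0.0235*S - 0.6403  =>  S = (log10(E) + 0.6403) / 0.0235
log10(7.05) = 0.848189
S = (0.848189 + 0.6403) / 0.0235 = 1.488489 / 0.0235
S = 63.3

Shore A = 63.3


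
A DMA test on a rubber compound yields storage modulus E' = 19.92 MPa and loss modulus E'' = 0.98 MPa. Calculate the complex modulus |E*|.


|E*| = sqrt(E'^2 + E''^2)
= sqrt(19.92^2 + 0.98^2)
= sqrt(396.8064 + 0.9604)
= 19.944 MPa

19.944 MPa


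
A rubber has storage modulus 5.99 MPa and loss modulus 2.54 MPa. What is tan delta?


tan delta = E'' / E'
= 2.54 / 5.99
= 0.424

tan delta = 0.424


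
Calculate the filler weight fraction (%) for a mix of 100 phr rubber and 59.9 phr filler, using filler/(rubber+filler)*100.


Filler % = filler / (rubber + filler) * 100
= 59.9 / (100 + 59.9) * 100
= 59.9 / 159.9 * 100
= 37.46%

37.46%


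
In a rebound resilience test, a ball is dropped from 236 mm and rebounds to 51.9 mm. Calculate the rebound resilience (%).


Resilience = h_rebound / h_drop * 100
= 51.9 / 236 * 100
= 22.0%

22.0%


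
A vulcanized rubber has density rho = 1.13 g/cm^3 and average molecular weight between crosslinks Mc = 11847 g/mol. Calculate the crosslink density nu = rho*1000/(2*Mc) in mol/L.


nu = rho * 1000 / (2 * Mc)
nu = 1.13 * 1000 / (2 * 11847)
nu = 1130.0 / 23694
nu = 0.0477 mol/L

0.0477 mol/L


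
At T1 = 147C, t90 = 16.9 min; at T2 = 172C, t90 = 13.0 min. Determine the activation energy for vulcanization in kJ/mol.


T1 = 420.15 K, T2 = 445.15 K
1/T1 - 1/T2 = 1.3367e-04
ln(t1/t2) = ln(16.9/13.0) = 0.2624
Ea = 8.314 * 0.2624 / 1.3367e-04 = 16318.6955 J/mol
Ea = 16.32 kJ/mol

16.32 kJ/mol


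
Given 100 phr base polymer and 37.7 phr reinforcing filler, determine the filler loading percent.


Filler % = filler / (rubber + filler) * 100
= 37.7 / (100 + 37.7) * 100
= 37.7 / 137.7 * 100
= 27.38%

27.38%


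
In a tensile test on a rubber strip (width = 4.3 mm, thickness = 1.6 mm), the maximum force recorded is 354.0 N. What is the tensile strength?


Area = width * thickness = 4.3 * 1.6 = 6.88 mm^2
TS = force / area = 354.0 / 6.88 = 51.45 MPa

51.45 MPa


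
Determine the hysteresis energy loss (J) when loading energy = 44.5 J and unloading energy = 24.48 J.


Hysteresis loss = loading - unloading
= 44.5 - 24.48
= 20.02 J

20.02 J


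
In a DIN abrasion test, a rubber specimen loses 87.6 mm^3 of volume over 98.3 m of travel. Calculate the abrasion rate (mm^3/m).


Rate = volume_loss / distance
= 87.6 / 98.3
= 0.891 mm^3/m

0.891 mm^3/m


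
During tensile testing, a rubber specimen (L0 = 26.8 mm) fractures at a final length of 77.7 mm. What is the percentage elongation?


Elongation = (Lf - L0) / L0 * 100
= (77.7 - 26.8) / 26.8 * 100
= 50.9 / 26.8 * 100
= 189.9%

189.9%


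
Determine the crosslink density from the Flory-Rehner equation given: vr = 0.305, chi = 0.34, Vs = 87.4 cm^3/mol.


ln(1 - vr) = ln(1 - 0.305) = -0.3638
Numerator = -((-0.3638) + 0.305 + 0.34 * 0.305^2) = 0.0272
Denominator = 87.4 * (0.305^(1/3) - 0.305/2) = 45.5032
nu = 0.0272 / 45.5032 = 5.9809e-04 mol/cm^3

5.9809e-04 mol/cm^3


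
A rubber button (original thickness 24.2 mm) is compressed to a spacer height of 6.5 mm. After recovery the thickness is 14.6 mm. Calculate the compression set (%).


CS = (t0 - recovered) / (t0 - ts) * 100
= (24.2 - 14.6) / (24.2 - 6.5) * 100
= 9.6 / 17.7 * 100
= 54.2%

54.2%


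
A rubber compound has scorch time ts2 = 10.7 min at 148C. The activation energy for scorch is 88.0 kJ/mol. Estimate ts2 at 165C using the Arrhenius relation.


Convert temperatures: T1 = 148 + 273.15 = 421.15 K, T2 = 165 + 273.15 = 438.15 K
ts2_new = 10.7 * exp(88000 / 8.314 * (1/438.15 - 1/421.15))
1/T2 - 1/T1 = -9.2128e-05
ts2_new = 4.04 min

4.04 min


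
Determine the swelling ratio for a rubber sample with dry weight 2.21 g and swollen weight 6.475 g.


Q = W_swollen / W_dry
Q = 6.475 / 2.21
Q = 2.93

Q = 2.93


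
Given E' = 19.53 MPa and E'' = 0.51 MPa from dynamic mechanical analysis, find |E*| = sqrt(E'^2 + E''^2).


|E*| = sqrt(E'^2 + E''^2)
= sqrt(19.53^2 + 0.51^2)
= sqrt(381.4209 + 0.2601)
= 19.537 MPa

19.537 MPa


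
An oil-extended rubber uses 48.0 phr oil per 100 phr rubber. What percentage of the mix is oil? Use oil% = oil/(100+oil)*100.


Oil % = oil / (100 + oil) * 100
= 48.0 / (100 + 48.0) * 100
= 48.0 / 148.0 * 100
= 32.43%

32.43%


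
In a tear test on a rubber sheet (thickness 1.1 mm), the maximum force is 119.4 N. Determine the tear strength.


Tear strength = force / thickness
= 119.4 / 1.1
= 108.55 N/mm

108.55 N/mm


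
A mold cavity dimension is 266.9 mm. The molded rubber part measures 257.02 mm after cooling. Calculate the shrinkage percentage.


Shrinkage = (mold - part) / mold * 100
= (266.9 - 257.02) / 266.9 * 100
= 9.88 / 266.9 * 100
= 3.7%

3.7%


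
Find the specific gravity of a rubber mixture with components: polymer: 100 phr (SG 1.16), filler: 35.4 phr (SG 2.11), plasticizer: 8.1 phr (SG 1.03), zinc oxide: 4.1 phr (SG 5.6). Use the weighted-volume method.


Sum of weights = 147.6
Volume contributions:
  polymer: 100/1.16 = 86.2069
  filler: 35.4/2.11 = 16.7773
  plasticizer: 8.1/1.03 = 7.8641
  zinc oxide: 4.1/5.6 = 0.7321
Sum of volumes = 111.5804
SG = 147.6 / 111.5804 = 1.323

SG = 1.323


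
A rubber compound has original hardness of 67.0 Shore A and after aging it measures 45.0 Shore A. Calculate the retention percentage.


Retention = aged / original * 100
= 45.0 / 67.0 * 100
= 67.2%

67.2%


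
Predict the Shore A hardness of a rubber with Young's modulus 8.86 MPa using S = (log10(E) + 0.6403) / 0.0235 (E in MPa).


log10(E) = 0.0235*S - 0.6403  =>  S = (log10(E) + 0.6403) / 0.0235
log10(8.86) = 0.947434
S = (0.947434 + 0.6403) / 0.0235 = 1.587734 / 0.0235
S = 67.6

Shore A = 67.6


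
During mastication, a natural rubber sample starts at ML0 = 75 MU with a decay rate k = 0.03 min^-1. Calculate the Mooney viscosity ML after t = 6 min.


ML = ML0 * exp(-k * t)
ML = 75 * exp(-0.03 * 6)
ML = 75 * 0.8353
ML = 62.65 MU

62.65 MU


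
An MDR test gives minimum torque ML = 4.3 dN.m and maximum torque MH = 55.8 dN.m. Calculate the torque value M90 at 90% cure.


M90 = ML + 0.9 * (MH - ML)
M90 = 4.3 + 0.9 * (55.8 - 4.3)
M90 = 4.3 + 0.9 * 51.5
M90 = 50.65 dN.m

50.65 dN.m


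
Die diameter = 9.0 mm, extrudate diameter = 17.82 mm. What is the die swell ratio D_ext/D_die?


Die swell ratio = D_extrudate / D_die
= 17.82 / 9.0
= 1.98

Die swell = 1.98


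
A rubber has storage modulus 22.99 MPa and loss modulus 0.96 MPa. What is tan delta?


tan delta = E'' / E'
= 0.96 / 22.99
= 0.0418

tan delta = 0.0418


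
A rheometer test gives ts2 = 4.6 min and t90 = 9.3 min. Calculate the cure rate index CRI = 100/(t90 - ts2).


CRI = 100 / (t90 - ts2)
= 100 / (9.3 - 4.6)
= 100 / 4.7
= 21.28 min^-1

21.28 min^-1


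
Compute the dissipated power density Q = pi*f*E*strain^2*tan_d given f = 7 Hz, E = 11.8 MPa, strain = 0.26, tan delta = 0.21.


Q = pi * f * E * strain^2 * tan_d
= pi * 7 * 11.8 * 0.26^2 * 0.21
= pi * 7 * 11.8 * 0.0676 * 0.21
= 3.6838

Q = 3.6838


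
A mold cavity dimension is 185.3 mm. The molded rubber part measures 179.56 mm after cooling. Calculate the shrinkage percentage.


Shrinkage = (mold - part) / mold * 100
= (185.3 - 179.56) / 185.3 * 100
= 5.74 / 185.3 * 100
= 3.1%

3.1%


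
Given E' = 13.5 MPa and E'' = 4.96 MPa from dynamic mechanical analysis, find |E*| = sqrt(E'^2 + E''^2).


|E*| = sqrt(E'^2 + E''^2)
= sqrt(13.5^2 + 4.96^2)
= sqrt(182.2500 + 24.6016)
= 14.382 MPa

14.382 MPa


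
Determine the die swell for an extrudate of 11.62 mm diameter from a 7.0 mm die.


Die swell ratio = D_extrudate / D_die
= 11.62 / 7.0
= 1.66

Die swell = 1.66


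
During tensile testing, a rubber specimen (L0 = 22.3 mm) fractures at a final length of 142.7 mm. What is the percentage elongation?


Elongation = (Lf - L0) / L0 * 100
= (142.7 - 22.3) / 22.3 * 100
= 120.4 / 22.3 * 100
= 539.9%

539.9%


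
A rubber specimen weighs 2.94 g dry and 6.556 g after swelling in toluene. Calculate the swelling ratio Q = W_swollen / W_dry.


Q = W_swollen / W_dry
Q = 6.556 / 2.94
Q = 2.23

Q = 2.23


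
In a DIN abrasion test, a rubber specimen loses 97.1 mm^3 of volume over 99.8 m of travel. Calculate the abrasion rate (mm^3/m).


Rate = volume_loss / distance
= 97.1 / 99.8
= 0.973 mm^3/m

0.973 mm^3/m


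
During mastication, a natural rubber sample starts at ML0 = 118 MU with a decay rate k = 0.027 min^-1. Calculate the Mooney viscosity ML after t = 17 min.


ML = ML0 * exp(-k * t)
ML = 118 * exp(-0.027 * 17)
ML = 118 * 0.6319
ML = 74.57 MU

74.57 MU


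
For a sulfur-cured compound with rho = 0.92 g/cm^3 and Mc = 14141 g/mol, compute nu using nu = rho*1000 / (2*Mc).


nu = rho * 1000 / (2 * Mc)
nu = 0.92 * 1000 / (2 * 14141)
nu = 920.0 / 28282
nu = 0.0325 mol/L

0.0325 mol/L


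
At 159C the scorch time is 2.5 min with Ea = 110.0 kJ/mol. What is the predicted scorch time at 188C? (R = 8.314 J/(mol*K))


Convert temperatures: T1 = 159 + 273.15 = 432.15 K, T2 = 188 + 273.15 = 461.15 K
ts2_new = 2.5 * exp(110000 / 8.314 * (1/461.15 - 1/432.15))
1/T2 - 1/T1 = -1.4552e-04
ts2_new = 0.36 min

0.36 min


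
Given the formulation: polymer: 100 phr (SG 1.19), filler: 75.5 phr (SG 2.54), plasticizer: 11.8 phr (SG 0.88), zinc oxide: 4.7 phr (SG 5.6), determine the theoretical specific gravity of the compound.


Sum of weights = 192.0
Volume contributions:
  polymer: 100/1.19 = 84.0336
  filler: 75.5/2.54 = 29.7244
  plasticizer: 11.8/0.88 = 13.4091
  zinc oxide: 4.7/5.6 = 0.8393
Sum of volumes = 128.0064
SG = 192.0 / 128.0064 = 1.5

SG = 1.5


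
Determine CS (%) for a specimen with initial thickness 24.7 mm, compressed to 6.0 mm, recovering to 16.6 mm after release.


CS = (t0 - recovered) / (t0 - ts) * 100
= (24.7 - 16.6) / (24.7 - 6.0) * 100
= 8.1 / 18.7 * 100
= 43.3%

43.3%


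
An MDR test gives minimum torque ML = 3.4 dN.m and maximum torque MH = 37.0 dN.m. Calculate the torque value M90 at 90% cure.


M90 = ML + 0.9 * (MH - ML)
M90 = 3.4 + 0.9 * (37.0 - 3.4)
M90 = 3.4 + 0.9 * 33.6
M90 = 33.64 dN.m

33.64 dN.m


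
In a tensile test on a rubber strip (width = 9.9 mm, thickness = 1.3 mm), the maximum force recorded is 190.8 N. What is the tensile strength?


Area = width * thickness = 9.9 * 1.3 = 12.87 mm^2
TS = force / area = 190.8 / 12.87 = 14.83 MPa

14.83 MPa
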